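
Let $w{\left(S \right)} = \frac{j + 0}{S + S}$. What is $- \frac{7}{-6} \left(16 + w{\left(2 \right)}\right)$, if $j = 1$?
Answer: $\frac{455}{24} \approx 18.958$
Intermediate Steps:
$w{\left(S \right)} = \frac{1}{2 S}$ ($w{\left(S \right)} = \frac{1 + 0}{S + S} = 1 \frac{1}{2 S} = \frac{1}{2 S}$)
$- \frac{7}{-6} \left(16 + w{\left(2 \right)}\right) = - \frac{7}{-6} \left(16 + \frac{1}{2 \cdot 2}\right) = \left(-7\right) \left(- \frac{1}{6}\right) \left(16 + \frac{1}{2} \cdot \frac{1}{2}\right) = \frac{7 \left(16 + \frac{1}{4}\right)}{6} = \frac{7}{6} \cdot \frac{65}{4} = \frac{455}{24}$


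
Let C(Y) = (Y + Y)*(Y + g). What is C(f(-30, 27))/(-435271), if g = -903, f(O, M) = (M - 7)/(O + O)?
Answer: -5420/3917439 ≈ -0.0013836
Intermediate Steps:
f(O, M) = (-7 + M)/(2*O) (f(O, M) = (-7 + M)/((2*O)) = (-7 + M)*(1/(2*O)) = (-7 + M)/(2*O))
C(Y) = 2*Y*(-903 + Y) (C(Y) = (Y + Y)*(Y - 903) = (2*Y)*(-903 + Y) = 2*Y*(-903 + Y))
C(f(-30, 27))/(-435271) = (2*((½)*(-7 + 27)/(-30))*(-903 + (½)*(-7 + 27)/(-30)))/(-435271) = (2*((½)*(-1/30)*20)*(-903 + (½)*(-1/30)*20))*(-1/435271) = (2*(-⅓)*(-903 - ⅓))*(-1/435271) = (2*(-⅓)*(-2710/3))*(-1/435271) = (5420/9)*(-1/435271) = -5420/3917439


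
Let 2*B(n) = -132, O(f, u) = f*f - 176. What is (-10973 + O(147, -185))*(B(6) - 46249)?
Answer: -484454900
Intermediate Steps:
O(f, u) = -176 + f**2 (O(f, u) = f**2 - 176 = -176 + f**2)
B(n) = -66 (B(n) = (1/2)*(-132) = -66)
(-10973 + O(147, -185))*(B(6) - 46249) = (-10973 + (-176 + 147**2))*(-66 - 46249) = (-10973 + (-176 + 21609))*(-46315) = (-10973 + 21433)*(-46315) = 10460*(-46315) = -484454900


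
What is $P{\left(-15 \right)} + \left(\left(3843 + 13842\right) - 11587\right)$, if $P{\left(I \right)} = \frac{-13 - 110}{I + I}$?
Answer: $\frac{61021}{10} \approx 6102.1$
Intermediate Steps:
$P{\left(I \right)} = - \frac{123}{2 I}$
$P{\left(-15 \right)} + \left(\left(3843 + 13842\right) - 11587\right) = - \frac{123}{2 \left(-15\right)} + \left(\left(3843 + 13842\right) - 11587\right) = \left(- \frac{123}{2}\right) \left(- \frac{1}{15}\right) + \left(17685 - 11587\right) = \frac{41}{10} + 6098 = \frac{61021}{10}$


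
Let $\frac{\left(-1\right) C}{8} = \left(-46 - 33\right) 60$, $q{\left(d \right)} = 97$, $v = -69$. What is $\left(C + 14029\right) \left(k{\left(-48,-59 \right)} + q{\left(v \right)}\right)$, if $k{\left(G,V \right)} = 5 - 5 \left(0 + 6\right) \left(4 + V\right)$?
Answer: $91014648$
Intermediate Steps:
$k{\left(G,V \right)} = -115 - 30 V$ ($k{\left(G,V \right)} = 5 - 5 \cdot 6 \left(4 + V\right) = 5 - 5 \left(24 + 6 V\right) = 5 - \left(120 + 30 V\right) = -115 - 30 V$)
$C = 37920$ ($C = - 8 \left(-46 - 33\right) 60 = - 8 \left(\left(-79\right) 60\right) = \left(-8\right) \left(-4740\right) = 37920$)
$\left(C + 14029\right) \left(k{\left(-48,-59 \right)} + q{\left(v \right)}\right) = \left(37920 + 14029\right) \left(\left(-115 - -1770\right) + 97\right) = 51949 \left(\left(-115 + 1770\right) + 97\right) = 51949 \left(1655 + 97\right) = 51949 \cdot 1752 = 91014648$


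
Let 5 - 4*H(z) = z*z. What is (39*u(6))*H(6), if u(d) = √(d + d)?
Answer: -1209*√3/2 ≈ -1047.0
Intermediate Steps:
H(z) = 5/4 - z²/4 (H(z) = 5/4 - z*z/4 = 5/4 - z²/4)
u(d) = √2*√d (u(d) = √(2*d) = √2*√d)
(39*u(6))*H(6) = (39*(√2*√6))*(5/4 - ¼*6²) = (39*(2*√3))*(5/4 - ¼*36) = (78*√3)*(5/4 - 9) = (78*√3)*(-31/4) = -1209*√3/2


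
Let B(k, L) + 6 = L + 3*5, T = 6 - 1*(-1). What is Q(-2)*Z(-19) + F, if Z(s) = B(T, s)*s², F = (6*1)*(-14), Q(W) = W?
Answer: 7136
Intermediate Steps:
T = 7 (T = 6 + 1 = 7)
F = -84 (F = 6*(-14) = -84)
B(k, L) = 9 + L (B(k, L) = -6 + (L + 3*5) = -6 + (L + 15) = -6 + (15 + L) = 9 + L)
Z(s) = s²*(9 + s) (Z(s) = (9 + s)*s² = s²*(9 + s))
Q(-2)*Z(-19) + F = -2*(-19)²*(9 - 19) - 84 = -722*(-10) - 84 = -2*(-3610) - 84 = 7220 - 84 = 7136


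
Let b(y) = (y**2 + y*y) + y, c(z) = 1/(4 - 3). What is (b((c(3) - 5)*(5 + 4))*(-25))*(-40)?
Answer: 2556000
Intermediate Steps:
c(z) = 1 (c(z) = 1/1 = 1)
b(y) = y + 2*y**2 (b(y) = (y**2 + y**2) + y = 2*y**2 + y = y + 2*y**2)
(b((c(3) - 5)*(5 + 4))*(-25))*(-40) = ((((1 - 5)*(5 + 4))*(1 + 2*((1 - 5)*(5 + 4))))*(-25))*(-40) = (((-4*9)*(1 + 2*(-4*9)))*(-25))*(-40) = (-36*(1 + 2*(-36))*(-25))*(-40) = (-36*(1 - 72)*(-25))*(-40) = (-36*(-71)*(-25))*(-40) = (2556*(-25))*(-40) = -63900*(-40) = 2556000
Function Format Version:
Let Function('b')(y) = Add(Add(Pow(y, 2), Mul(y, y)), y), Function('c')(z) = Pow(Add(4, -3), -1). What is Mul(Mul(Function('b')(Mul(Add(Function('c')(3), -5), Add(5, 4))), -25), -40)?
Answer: 2556000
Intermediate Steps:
Function('c')(z) = 1 (Function('c')(z) = Pow(1, -1) = 1)
Function('b')(y) = Add(y, Mul(2, Pow(y, 2))) (Function('b')(y) = Add(Add(Pow(y, 2), Pow(y, 2)), y) = Add(Mul(2, Pow(y, 2)), y) = Add(y, Mul(2, Pow(y, 2))))
Mul(Mul(Function('b')(Mul(Add(Function('c')(3), -5), Add(5, 4))), -25), -40) = Mul(Mul(Mul(Mul(Add(1, -5), Add(5, 4)), Add(1, Mul(2, Mul(Add(1, -5), Add(5, 4))))), -25), -40) = Mul(Mul(Mul(Mul(-4, 9), Add(1, Mul(2, Mul(-4, 9)))), -25), -40) = Mul(Mul(Mul(-36, Add(1, Mul(2, -36))), -25), -40) = Mul(Mul(Mul(-36, Add(1, -72)), -25), -40) = Mul(Mul(Mul(-36, -71), -25), -40) = Mul(Mul(2556, -25), -40) = Mul(-63900, -40) = 2556000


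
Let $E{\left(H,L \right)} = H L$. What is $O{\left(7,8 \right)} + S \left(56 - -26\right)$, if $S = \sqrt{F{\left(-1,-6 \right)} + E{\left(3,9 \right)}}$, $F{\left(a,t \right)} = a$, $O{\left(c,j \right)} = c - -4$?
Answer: $11 + 82 \sqrt{26} \approx 429.12$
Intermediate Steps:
$O{\left(c,j \right)} = 4 + c$ ($O{\left(c,j \right)} = c + 4 = 4 + c$)
$S = \sqrt{26}$ ($S = \sqrt{-1 + 3 \cdot 9} = \sqrt{-1 + 27} = \sqrt{26} \approx 5.099$)
$O{\left(7,8 \right)} + S \left(56 - -26\right) = \left(4 + 7\right) + \sqrt{26} \left(56 - -26\right) = 11 + \sqrt{26} \left(56 + 26\right) = 11 + \sqrt{26} \cdot 82 = 11 + 82 \sqrt{26}$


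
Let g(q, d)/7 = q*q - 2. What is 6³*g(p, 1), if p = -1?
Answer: -1512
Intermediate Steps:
g(q, d) = -14 + 7*q² (g(q, d) = 7*(q*q - 2) = 7*(q² - 2) = 7*(-2 + q²) = -14 + 7*q²)
6³*g(p, 1) = 6³*(-14 + 7*(-1)²) = 216*(-14 + 7*1) = 216*(-14 + 7) = 216*(-7) = -1512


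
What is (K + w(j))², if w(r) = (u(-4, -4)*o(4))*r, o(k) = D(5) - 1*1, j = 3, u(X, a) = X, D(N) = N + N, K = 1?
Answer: 11449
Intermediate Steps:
D(N) = 2*N
o(k) = 9 (o(k) = 2*5 - 1*1 = 10 - 1 = 9)
w(r) = -36*r (w(r) = (-4*9)*r = -36*r)
(K + w(j))² = (1 - 36*3)² = (1 - 108)² = (-107)² = 11449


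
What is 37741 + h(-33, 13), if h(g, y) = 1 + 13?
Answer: 37755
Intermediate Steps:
h(g, y) = 14
37741 + h(-33, 13) = 37741 + 14 = 37755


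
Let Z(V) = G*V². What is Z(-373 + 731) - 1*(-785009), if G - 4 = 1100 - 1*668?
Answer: 56664513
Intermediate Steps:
G = 436 (G = 4 + (1100 - 1*668) = 4 + (1100 - 668) = 4 + 432 = 436)
Z(V) = 436*V²
Z(-373 + 731) - 1*(-785009) = 436*(-373 + 731)² - 1*(-785009) = 436*358² + 785009 = 436*128164 + 785009 = 55879504 + 785009 = 56664513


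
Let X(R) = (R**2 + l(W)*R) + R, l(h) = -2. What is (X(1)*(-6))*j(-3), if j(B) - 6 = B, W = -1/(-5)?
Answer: 0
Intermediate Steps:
W = 1/5 (W = -1*(-1/5) = 1/5 ≈ 0.20000)
X(R) = R**2 - R (X(R) = (R**2 - 2*R) + R = R**2 - R)
j(B) = 6 + B
(X(1)*(-6))*j(-3) = ((1*(-1 + 1))*(-6))*(6 - 3) = ((1*0)*(-6))*3 = (0*(-6))*3 = 0*3 = 0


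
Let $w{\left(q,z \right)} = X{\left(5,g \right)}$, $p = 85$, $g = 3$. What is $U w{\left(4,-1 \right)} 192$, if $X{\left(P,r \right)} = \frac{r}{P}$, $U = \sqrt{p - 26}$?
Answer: $\frac{576 \sqrt{59}}{5} \approx 884.87$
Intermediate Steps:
$U = \sqrt{59}$ ($U = \sqrt{85 - 26} = \sqrt{59} \approx 7.6811$)
$w{\left(q,z \right)} = \frac{3}{5}$
$U w{\left(4,-1 \right)} 192 = \sqrt{59} \cdot \frac{3}{5} \cdot 192 = \frac{3 \sqrt{59}}{5} \cdot 192 = \frac{576 \sqrt{59}}{5}$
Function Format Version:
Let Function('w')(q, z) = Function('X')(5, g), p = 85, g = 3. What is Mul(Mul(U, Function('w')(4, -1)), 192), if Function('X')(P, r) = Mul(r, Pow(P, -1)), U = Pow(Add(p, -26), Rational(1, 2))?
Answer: Mul(Rational(576, 5), Pow(59, Rational(1, 2))) ≈ 884.87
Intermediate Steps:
U = Pow(59, Rational(1, 2)) (U = Pow(Add(85, -26), Rational(1, 2)) = Pow(59, Rational(1, 2)) ≈ 7.6811)
Function('w')(q, z) = Rational(3, 5) (Function('w')(q, z) = Mul(3, Pow(5, -1)) = Mul(3, Rational(1, 5)) = Rational(3, 5))
Mul(Mul(U, Function('w')(4, -1)), 192) = Mul(Mul(Pow(59, Rational(1, 2)), Rational(3, 5)), 192) = Mul(Mul(Rational(3, 5), Pow(59, Rational(1, 2))), 192) = Mul(Rational(576, 5), Pow(59, Rational(1, 2)))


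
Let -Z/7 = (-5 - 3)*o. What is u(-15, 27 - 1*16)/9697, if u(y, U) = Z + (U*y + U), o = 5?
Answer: 126/9697 ≈ 0.012994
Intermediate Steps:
Z = 280 (Z = -7*(-5 - 3)*5 = -(-56)*5 = -7*(-40) = 280)
u(y, U) = 280 + U + U*y (u(y, U) = 280 + (U*y + U) = 280 + (U + U*y) = 280 + U + U*y)
u(-15, 27 - 1*16)/9697 = (280 + (27 - 1*16) + (27 - 1*16)*(-15))/9697 = (280 + (27 - 16) + (27 - 16)*(-15))*(1/9697) = (280 + 11 + 11*(-15))*(1/9697) = (280 + 11 - 165)*(1/9697) = 126*(1/9697) = 126/9697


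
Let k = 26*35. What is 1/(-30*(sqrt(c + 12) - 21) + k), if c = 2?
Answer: 11/16850 + 3*sqrt(14)/235900 ≈ 0.00070040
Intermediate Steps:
k = 910
1/(-30*(sqrt(c + 12) - 21) + k) = 1/(-30*(sqrt(2 + 12) - 21) + 910) = 1/(-30*(sqrt(14) - 21) + 910) = 1/(-30*(-21 + sqrt(14)) + 910) = 1/((630 - 30*sqrt(14)) + 910) = 1/(1540 - 30*sqrt(14))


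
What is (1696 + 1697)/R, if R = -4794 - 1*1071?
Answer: -1131/1955 ≈ -0.57852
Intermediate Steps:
R = -5865 (R = -4794 - 1071 = -5865)
(1696 + 1697)/R = (1696 + 1697)/(-5865) = 3393*(-1/5865) = -1131/1955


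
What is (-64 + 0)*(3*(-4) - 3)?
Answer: 960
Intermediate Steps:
(-64 + 0)*(3*(-4) - 3) = -64*(-12 - 3) = -64*(-15) = 960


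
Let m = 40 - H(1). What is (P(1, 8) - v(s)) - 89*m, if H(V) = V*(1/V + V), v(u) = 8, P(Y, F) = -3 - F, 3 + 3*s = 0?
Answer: -3401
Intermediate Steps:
s = -1 (s = -1 + (⅓)*0 = -1 + 0 = -1)
H(V) = V*(V + 1/V)
m = 38 (m = 40 - (1 + 1²) = 40 - (1 + 1) = 40 - 1*2 = 40 - 2 = 38)
(P(1, 8) - v(s)) - 89*m = ((-3 - 1*8) - 1*8) - 89*38 = ((-3 - 8) - 8) - 3382 = (-11 - 8) - 3382 = -19 - 3382 = -3401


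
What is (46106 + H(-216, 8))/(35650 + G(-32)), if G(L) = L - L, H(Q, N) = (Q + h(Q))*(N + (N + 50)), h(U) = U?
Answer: 8797/17825 ≈ 0.49352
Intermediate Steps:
H(Q, N) = 2*Q*(50 + 2*N) (H(Q, N) = (Q + Q)*(N + (N + 50)) = (2*Q)*(N + (50 + N)) = (2*Q)*(50 + 2*N) = 2*Q*(50 + 2*N))
G(L) = 0
(46106 + H(-216, 8))/(35650 + G(-32)) = (46106 + 4*(-216)*(25 + 8))/(35650 + 0) = (46106 + 4*(-216)*33)/35650 = (46106 - 28512)*(1/35650) = 17594*(1/35650) = 8797/17825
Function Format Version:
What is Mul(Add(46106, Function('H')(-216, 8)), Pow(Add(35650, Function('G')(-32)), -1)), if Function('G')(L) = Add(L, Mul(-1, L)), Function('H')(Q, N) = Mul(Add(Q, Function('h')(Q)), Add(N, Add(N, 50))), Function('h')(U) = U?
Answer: Rational(8797, 17825) ≈ 0.49352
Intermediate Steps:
Function('H')(Q, N) = Mul(2, Q, Add(50, Mul(2, N))) (Function('H')(Q, N) = Mul(Add(Q, Q), Add(N, Add(N, 50))) = Mul(Mul(2, Q), Add(N, Add(50, N))) = Mul(Mul(2, Q), Add(50, Mul(2, N))) = Mul(2, Q, Add(50, Mul(2, N))))
Function('G')(L) = 0
Mul(Add(46106, Function('H')(-216, 8)), Pow(Add(35650, Function('G')(-32)), -1)) = Mul(Add(46106, Mul(4, -216, Add(25, 8))), Pow(Add(35650, 0), -1)) = Mul(Add(46106, Mul(4, -216, 33)), Pow(35650, -1)) = Mul(Add(46106, -28512), Rational(1, 35650)) = Mul(17594, Rational(1, 35650)) = Rational(8797, 17825)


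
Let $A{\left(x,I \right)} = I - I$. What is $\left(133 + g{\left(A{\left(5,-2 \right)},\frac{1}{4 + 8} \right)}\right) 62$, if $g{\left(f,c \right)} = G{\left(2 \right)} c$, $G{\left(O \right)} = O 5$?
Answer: $\frac{24893}{3} \approx 8297.7$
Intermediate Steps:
$A{\left(x,I \right)} = 0$
$G{\left(O \right)} = 5 O$
$g{\left(f,c \right)} = 10 c$ ($g{\left(f,c \right)} = 5 \cdot 2 c = 10 c$)
$\left(133 + g{\left(A{\left(5,-2 \right)},\frac{1}{4 + 8} \right)}\right) 62 = \left(133 + \frac{10}{4 + 8}\right) 62 = \left(133 + \frac{10}{12}\right) 62 = \left(133 + 10 \cdot \frac{1}{12}\right) 62 = \left(133 + \frac{5}{6}\right) 62 = \frac{803}{6} \cdot 62 = \frac{24893}{3}$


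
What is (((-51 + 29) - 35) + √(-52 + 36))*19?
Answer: -1083 + 76*I ≈ -1083.0 + 76.0*I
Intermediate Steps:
(((-51 + 29) - 35) + √(-52 + 36))*19 = ((-22 - 35) + √(-16))*19 = (-57 + 4*I)*19 = -1083 + 76*I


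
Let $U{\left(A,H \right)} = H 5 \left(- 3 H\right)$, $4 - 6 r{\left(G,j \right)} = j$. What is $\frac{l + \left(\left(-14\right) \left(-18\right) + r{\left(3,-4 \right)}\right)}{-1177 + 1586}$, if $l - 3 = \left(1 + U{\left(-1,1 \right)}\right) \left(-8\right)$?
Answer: $\frac{1105}{1227} \approx 0.90057$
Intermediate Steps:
$r{\left(G,j \right)} = \frac{2}{3} - \frac{j}{6}$
$U{\left(A,H \right)} = - 15 H^{2}$ ($U{\left(A,H \right)} = 5 H \left(- 3 H\right) = - 15 H^{2}$)
$l = 115$ ($l = 3 + \left(1 - 15 \cdot 1^{2}\right) \left(-8\right) = 3 + \left(1 - 15\right) \left(-8\right) = 3 - -112 = 3 + 112 = 115$)
$\frac{l + \left(\left(-14\right) \left(-18\right) + r{\left(3,-4 \right)}\right)}{-1177 + 1586} = \frac{115 + \left(\left(-14\right) \left(-18\right) + \left(\frac{2}{3} - - \frac{2}{3}\right)\right)}{-1177 + 1586} = \frac{115 + \left(252 + \left(\frac{2}{3} + \frac{2}{3}\right)\right)}{409} = \left(115 + \left(252 + \frac{4}{3}\right)\right) \frac{1}{409} = \left(115 + \frac{760}{3}\right) \frac{1}{409} = \frac{1105}{3} \cdot \frac{1}{409} = \frac{1105}{1227}$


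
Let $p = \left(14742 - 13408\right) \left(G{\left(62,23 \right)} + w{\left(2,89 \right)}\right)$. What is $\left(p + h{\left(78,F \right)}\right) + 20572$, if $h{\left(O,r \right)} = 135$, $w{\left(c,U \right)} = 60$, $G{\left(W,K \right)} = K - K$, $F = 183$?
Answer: $100747$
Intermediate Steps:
$G{\left(W,K \right)} = 0$
$p = 80040$ ($p = \left(14742 - 13408\right) \left(0 + 60\right) = 1334 \cdot 60 = 80040$)
$\left(p + h{\left(78,F \right)}\right) + 20572 = \left(80040 + 135\right) + 20572 = 80175 + 20572 = 100747$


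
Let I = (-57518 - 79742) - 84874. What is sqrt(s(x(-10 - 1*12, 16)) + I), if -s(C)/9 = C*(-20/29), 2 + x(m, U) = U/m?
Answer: I*sqrt(22606300574)/319 ≈ 471.33*I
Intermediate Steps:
x(m, U) = -2 + U/m
I = -222134 (I = -137260 - 84874 = -222134)
s(C) = 180*C/29 (s(C) = -9*C*(-20/29) = -9*C*(-20*1/29) = -9*C*(-20)/29 = -(-180)*C/29 = 180*C/29)
sqrt(s(x(-10 - 1*12, 16)) + I) = sqrt(180*(-2 + 16/(-10 - 1*12))/29 - 222134) = sqrt(180*(-2 + 16/(-10 - 12))/29 - 222134) = sqrt(180*(-2 + 16/(-22))/29 - 222134) = sqrt(180*(-2 + 16*(-1/22))/29 - 222134) = sqrt(180*(-2 - 8/11)/29 - 222134) = sqrt((180/29)*(-30/11) - 222134) = sqrt(-5400/319 - 222134) = sqrt(-70866146/319) = I*sqrt(22606300574)/319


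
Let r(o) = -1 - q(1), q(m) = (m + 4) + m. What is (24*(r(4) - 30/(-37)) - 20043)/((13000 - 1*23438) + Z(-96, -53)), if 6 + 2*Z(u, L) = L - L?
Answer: 747087/386317 ≈ 1.9339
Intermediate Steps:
q(m) = 4 + 2*m (q(m) = (4 + m) + m = 4 + 2*m)
Z(u, L) = -3 (Z(u, L) = -3 + (L - L)/2 = -3 + (1/2)*0 = -3 + 0 = -3)
r(o) = -7 (r(o) = -1 - (4 + 2*1) = -1 - (4 + 2) = -1 - 1*6 = -1 - 6 = -7)
(24*(r(4) - 30/(-37)) - 20043)/((13000 - 1*23438) + Z(-96, -53)) = (24*(-7 - 30/(-37)) - 20043)/((13000 - 1*23438) - 3) = (24*(-7 - 30*(-1/37)) - 20043)/((13000 - 23438) - 3) = (24*(-7 + 30/37) - 20043)/(-10438 - 3) = (24*(-229/37) - 20043)/(-10441) = (-5496/37 - 20043)*(-1/10441) = -747087/37*(-1/10441) = 747087/386317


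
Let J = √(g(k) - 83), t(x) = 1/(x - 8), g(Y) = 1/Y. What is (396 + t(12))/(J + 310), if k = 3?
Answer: 23775/18616 - 1585*I*√186/577096 ≈ 1.2771 - 0.037457*I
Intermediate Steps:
t(x) = 1/(-8 + x)
J = 2*I*√186/3 (J = √(1/3 - 83) = √(⅓ - 83) = √(-248/3) = 2*I*√186/3 ≈ 9.0921*I)
(396 + t(12))/(J + 310) = (396 + 1/(-8 + 12))/(2*I*√186/3 + 310) = (396 + 1/4)/(310 + 2*I*√186/3) = (396 + ¼)/(310 + 2*I*√186/3) = 1585/(4*(310 + 2*I*√186/3))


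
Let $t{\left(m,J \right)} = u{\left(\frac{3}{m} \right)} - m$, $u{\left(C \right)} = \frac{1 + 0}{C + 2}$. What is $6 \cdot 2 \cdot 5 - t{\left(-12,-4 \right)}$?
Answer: $\frac{332}{7} \approx 47.429$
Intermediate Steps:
$u{\left(C \right)} = \frac{1}{2 + C}$ ($u{\left(C \right)} = 1 \frac{1}{2 + C} = \frac{1}{2 + C}$)
$t{\left(m,J \right)} = \frac{1}{2 + \frac{3}{m}} - m$
$6 \cdot 2 \cdot 5 - t{\left(-12,-4 \right)} = 6 \cdot 2 \cdot 5 - \left(\frac{1}{2 + \frac{3}{-12}} - -12\right) = 12 \cdot 5 - \left(\frac{1}{2 + 3 \left(- \frac{1}{12}\right)} + 12\right) = 60 - \left(\frac{1}{2 - \frac{1}{4}} + 12\right) = 60 - \left(\frac{1}{\frac{7}{4}} + 12\right) = 60 - \left(\frac{4}{7} + 12\right) = 60 - \frac{88}{7} = \frac{332}{7}$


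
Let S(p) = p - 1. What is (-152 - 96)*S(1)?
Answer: 0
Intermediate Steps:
S(p) = -1 + p
(-152 - 96)*S(1) = (-152 - 96)*(-1 + 1) = -248*0 = 0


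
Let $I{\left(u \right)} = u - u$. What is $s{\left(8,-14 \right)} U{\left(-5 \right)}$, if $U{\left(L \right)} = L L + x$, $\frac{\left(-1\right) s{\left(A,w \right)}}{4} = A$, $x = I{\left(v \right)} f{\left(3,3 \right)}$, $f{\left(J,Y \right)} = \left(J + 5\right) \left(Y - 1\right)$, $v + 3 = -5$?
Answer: $-800$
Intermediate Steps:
$v = -8$ ($v = -3 - 5 = -8$)
$I{\left(u \right)} = 0$
$f{\left(J,Y \right)} = \left(-1 + Y\right) \left(5 + J\right)$ ($f{\left(J,Y \right)} = \left(5 + J\right) \left(-1 + Y\right) = \left(-1 + Y\right) \left(5 + J\right)$)
$x = 0$ ($x = 0 \left(-5 - 3 + 5 \cdot 3 + 3 \cdot 3\right) = 0 \left(-5 - 3 + 15 + 9\right) = 0 \cdot 16 = 0$)
$s{\left(A,w \right)} = - 4 A$
$U{\left(L \right)} = L^{2}$ ($U{\left(L \right)} = L L + 0 = L^{2} + 0 = L^{2}$)
$s{\left(8,-14 \right)} U{\left(-5 \right)} = \left(-4\right) 8 \left(-5\right)^{2} = \left(-32\right) 25 = -800$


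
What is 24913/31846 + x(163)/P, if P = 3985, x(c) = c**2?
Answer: 945394679/126906310 ≈ 7.4495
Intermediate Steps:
24913/31846 + x(163)/P = 24913/31846 + 163**2/3985 = 24913*(1/31846) + 26569*(1/3985) = 24913/31846 + 26569/3985 = 945394679/126906310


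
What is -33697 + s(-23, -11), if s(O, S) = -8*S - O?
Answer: -33586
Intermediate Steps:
s(O, S) = -O - 8*S
-33697 + s(-23, -11) = -33697 + (-1*(-23) - 8*(-11)) = -33697 + (23 + 88) = -33697 + 111 = -33586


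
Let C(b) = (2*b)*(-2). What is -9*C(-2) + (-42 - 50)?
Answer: -164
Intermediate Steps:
C(b) = -4*b
-9*C(-2) + (-42 - 50) = -(-36)*(-2) + (-42 - 50) = -9*8 - 92 = -72 - 92 = -164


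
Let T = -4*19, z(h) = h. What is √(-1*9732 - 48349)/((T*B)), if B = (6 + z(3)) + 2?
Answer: -241*I/836 ≈ -0.28828*I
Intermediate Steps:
B = 11 (B = (6 + 3) + 2 = 9 + 2 = 11)
T = -76
√(-1*9732 - 48349)/((T*B)) = √(-1*9732 - 48349)/((-76*11)) = √(-9732 - 48349)/(-836) = √(-58081)*(-1/836) = (241*I)*(-1/836) = -241*I/836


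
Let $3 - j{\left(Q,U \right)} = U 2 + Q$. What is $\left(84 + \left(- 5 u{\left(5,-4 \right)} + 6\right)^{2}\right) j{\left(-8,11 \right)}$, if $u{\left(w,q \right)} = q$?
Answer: $-8360$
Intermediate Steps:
$j{\left(Q,U \right)} = 3 - Q - 2 U$ ($j{\left(Q,U \right)} = 3 - \left(U 2 + Q\right) = 3 - \left(2 U + Q\right) = 3 - \left(Q + 2 U\right) = 3 - Q - 2 U$)
$\left(84 + \left(- 5 u{\left(5,-4 \right)} + 6\right)^{2}\right) j{\left(-8,11 \right)} = \left(84 + \left(- 5 \left(-4\right) + 6\right)^{2}\right) \left(3 - -8 - 22\right) = \left(84 + \left(\left(-1\right) \left(-20\right) + 6\right)^{2}\right) \left(3 + 8 - 22\right) = \left(84 + \left(20 + 6\right)^{2}\right) \left(-11\right) = \left(84 + 26^{2}\right) \left(-11\right) = \left(84 + 676\right) \left(-11\right) = 760 \left(-11\right) = -8360$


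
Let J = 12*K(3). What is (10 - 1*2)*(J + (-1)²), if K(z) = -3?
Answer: -280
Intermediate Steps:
J = -36 (J = 12*(-3) = -36)
(10 - 1*2)*(J + (-1)²) = (10 - 1*2)*(-36 + (-1)²) = (10 - 2)*(-36 + 1) = 8*(-35) = -280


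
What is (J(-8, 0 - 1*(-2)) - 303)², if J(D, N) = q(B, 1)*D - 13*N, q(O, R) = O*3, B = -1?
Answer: 93025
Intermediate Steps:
q(O, R) = 3*O
J(D, N) = -13*N - 3*D (J(D, N) = (3*(-1))*D - 13*N = -3*D - 13*N = -13*N - 3*D)
(J(-8, 0 - 1*(-2)) - 303)² = ((-13*(0 - 1*(-2)) - 3*(-8)) - 303)² = ((-13*(0 + 2) + 24) - 303)² = ((-13*2 + 24) - 303)² = ((-26 + 24) - 303)² = (-2 - 303)² = (-305)² = 93025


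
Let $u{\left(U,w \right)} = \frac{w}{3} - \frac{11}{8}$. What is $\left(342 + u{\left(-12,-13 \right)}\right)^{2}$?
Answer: $\frac{65141041}{576} \approx 1.1309 \cdot 10^{5}$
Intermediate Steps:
$u{\left(U,w \right)} = - \frac{11}{8} + \frac{w}{3}$ ($u{\left(U,w \right)} = w \frac{1}{3} - \frac{11}{8} = \frac{w}{3} - \frac{11}{8} = - \frac{11}{8} + \frac{w}{3}$)
$\left(342 + u{\left(-12,-13 \right)}\right)^{2} = \left(342 + \left(- \frac{11}{8} + \frac{1}{3} \left(-13\right)\right)\right)^{2} = \left(342 - \frac{137}{24}\right)^{2} = \left(\frac{8071}{24}\right)^{2} = \frac{65141041}{576}$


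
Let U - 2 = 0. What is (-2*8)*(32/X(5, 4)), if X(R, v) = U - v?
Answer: 256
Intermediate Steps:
U = 2 (U = 2 + 0 = 2)
X(R, v) = 2 - v
(-2*8)*(32/X(5, 4)) = (-2*8)*(32/(2 - 1*4)) = -512/(2 - 4) = -512/(-2) = -512*(-1)/2 = -16*(-16) = 256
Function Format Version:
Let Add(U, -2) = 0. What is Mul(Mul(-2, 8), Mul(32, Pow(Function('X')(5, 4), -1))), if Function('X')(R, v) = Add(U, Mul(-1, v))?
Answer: 256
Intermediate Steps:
U = 2 (U = Add(2, 0) = 2)
Function('X')(R, v) = Add(2, Mul(-1, v))
Mul(Mul(-2, 8), Mul(32, Pow(Function('X')(5, 4), -1))) = Mul(Mul(-2, 8), Mul(32, Pow(Add(2, Mul(-1, 4)), -1))) = Mul(-16, Mul(32, Pow(Add(2, -4), -1))) = Mul(-16, Mul(32, Pow(-2, -1))) = Mul(-16, Mul(32, Rational(-1, 2))) = Mul(-16, -16) = 256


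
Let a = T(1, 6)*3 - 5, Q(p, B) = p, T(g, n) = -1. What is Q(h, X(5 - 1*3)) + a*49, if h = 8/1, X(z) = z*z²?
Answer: -384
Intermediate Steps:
X(z) = z³
h = 8 (h = 8*1 = 8)
a = -8 (a = -1*3 - 5 = -3 - 5 = -8)
Q(h, X(5 - 1*3)) + a*49 = 8 - 8*49 = 8 - 392 = -384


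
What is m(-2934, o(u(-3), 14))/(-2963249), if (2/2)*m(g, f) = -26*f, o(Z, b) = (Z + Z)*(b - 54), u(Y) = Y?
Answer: 6240/2963249 ≈ 0.0021058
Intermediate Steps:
o(Z, b) = 2*Z*(-54 + b) (o(Z, b) = (2*Z)*(-54 + b) = 2*Z*(-54 + b))
m(g, f) = -26*f
m(-2934, o(u(-3), 14))/(-2963249) = -52*(-3)*(-54 + 14)/(-2963249) = -52*(-3)*(-40)*(-1/2963249) = -26*240*(-1/2963249) = -6240*(-1/2963249) = 6240/2963249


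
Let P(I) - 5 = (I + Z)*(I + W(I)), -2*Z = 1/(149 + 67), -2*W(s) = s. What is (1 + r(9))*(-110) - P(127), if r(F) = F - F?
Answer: -7066961/864 ≈ -8179.4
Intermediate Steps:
W(s) = -s/2
Z = -1/432 (Z = -1/(2*(149 + 67)) = -1/2/216 = -1/2*1/216 = -1/432 ≈ -0.0023148)
r(F) = 0
P(I) = 5 + I*(-1/432 + I)/2 (P(I) = 5 + (I - 1/432)*(I - I/2) = 5 + (-1/432 + I)*(I/2) = 5 + I*(-1/432 + I)/2)
(1 + r(9))*(-110) - P(127) = (1 + 0)*(-110) - (5 + (1/2)*127**2 - 1/864*127) = 1*(-110) - (5 + (1/2)*16129 - 127/864) = -110 - (5 + 16129/2 - 127/864) = -110 - 1*6971921/864 = -110 - 6971921/864 = -7066961/864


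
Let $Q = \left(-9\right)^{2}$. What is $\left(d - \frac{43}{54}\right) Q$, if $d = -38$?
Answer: $- \frac{6285}{2} \approx -3142.5$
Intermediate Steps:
$Q = 81$
$\left(d - \frac{43}{54}\right) Q = \left(-38 - \frac{43}{54}\right) 81 = \left(- \frac{2095}{54}\right) 81 = - \frac{6285}{2}$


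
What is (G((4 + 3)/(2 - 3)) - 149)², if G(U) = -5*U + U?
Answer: 14641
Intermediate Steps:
G(U) = -4*U
(G((4 + 3)/(2 - 3)) - 149)² = (-4*(4 + 3)/(2 - 3) - 149)² = (-28/(-1) - 149)² = (-28*(-1) - 149)² = (-4*(-7) - 149)² = (28 - 149)² = (-121)² = 14641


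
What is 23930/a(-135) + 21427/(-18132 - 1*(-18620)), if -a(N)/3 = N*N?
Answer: 231968677/5336280 ≈ 43.470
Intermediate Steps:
a(N) = -3*N² (a(N) = -3*N*N = -3*N²)
23930/a(-135) + 21427/(-18132 - 1*(-18620)) = 23930/((-3*(-135)²)) + 21427/(-18132 - 1*(-18620)) = 23930/((-3*18225)) + 21427/(-18132 + 18620) = 23930/(-54675) + 21427/488 = 23930*(-1/54675) + 21427*(1/488) = -4786/10935 + 21427/488 = 231968677/5336280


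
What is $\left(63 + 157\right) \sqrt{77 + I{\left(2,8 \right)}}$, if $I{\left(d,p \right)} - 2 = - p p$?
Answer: $220 \sqrt{15} \approx 852.06$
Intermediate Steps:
$I{\left(d,p \right)} = 2 - p^{2}$ ($I{\left(d,p \right)} = 2 + - p p = 2 - p^{2}$)
$\left(63 + 157\right) \sqrt{77 + I{\left(2,8 \right)}} = \left(63 + 157\right) \sqrt{77 + \left(2 - 8^{2}\right)} = 220 \sqrt{77 + \left(2 - 64\right)} = 220 \sqrt{77 - 62} = 220 \sqrt{15}$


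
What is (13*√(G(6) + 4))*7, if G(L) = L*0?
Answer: 182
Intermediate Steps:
G(L) = 0
(13*√(G(6) + 4))*7 = (13*√(0 + 4))*7 = (13*√4)*7 = (13*2)*7 = 26*7 = 182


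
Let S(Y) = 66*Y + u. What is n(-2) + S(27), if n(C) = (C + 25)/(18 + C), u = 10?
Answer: 28695/16 ≈ 1793.4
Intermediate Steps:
n(C) = (25 + C)/(18 + C)
S(Y) = 10 + 66*Y (S(Y) = 66*Y + 10 = 10 + 66*Y)
n(-2) + S(27) = (25 - 2)/(18 - 2) + (10 + 66*27) = 23/16 + (10 + 1782) = (1/16)*23 + 1792 = 23/16 + 1792 = 28695/16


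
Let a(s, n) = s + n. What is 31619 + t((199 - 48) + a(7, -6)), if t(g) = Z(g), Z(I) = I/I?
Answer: 31620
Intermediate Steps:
a(s, n) = n + s
Z(I) = 1
t(g) = 1
31619 + t((199 - 48) + a(7, -6)) = 31619 + 1 = 31620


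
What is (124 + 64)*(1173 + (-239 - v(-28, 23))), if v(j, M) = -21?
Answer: 179540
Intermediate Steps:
(124 + 64)*(1173 + (-239 - v(-28, 23))) = (124 + 64)*(1173 + (-239 - 1*(-21))) = 188*(1173 + (-239 + 21)) = 188*(1173 - 218) = 188*955 = 179540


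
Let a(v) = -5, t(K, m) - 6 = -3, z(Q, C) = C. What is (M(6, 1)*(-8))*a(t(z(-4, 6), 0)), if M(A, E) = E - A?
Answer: -200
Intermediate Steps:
t(K, m) = 3 (t(K, m) = 6 - 3 = 3)
(M(6, 1)*(-8))*a(t(z(-4, 6), 0)) = ((1 - 1*6)*(-8))*(-5) = ((1 - 6)*(-8))*(-5) = -5*(-8)*(-5) = 40*(-5) = -200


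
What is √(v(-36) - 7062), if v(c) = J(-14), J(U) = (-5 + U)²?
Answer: I*√6701 ≈ 81.86*I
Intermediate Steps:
v(c) = 361 (v(c) = (-5 - 14)² = (-19)² = 361)
√(v(-36) - 7062) = √(361 - 7062) = √(-6701) = I*√6701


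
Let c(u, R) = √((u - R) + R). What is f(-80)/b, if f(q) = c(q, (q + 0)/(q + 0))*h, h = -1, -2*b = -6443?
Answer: -8*I*√5/6443 ≈ -0.0027764*I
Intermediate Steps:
b = 6443/2 (b = -½*(-6443) = 6443/2 ≈ 3221.5)
c(u, R) = √u
f(q) = -√q (f(q) = √q*(-1) = -√q)
f(-80)/b = (-√(-80))/(6443/2) = -4*I*√5*(2/6443) = -8*I*√5/6443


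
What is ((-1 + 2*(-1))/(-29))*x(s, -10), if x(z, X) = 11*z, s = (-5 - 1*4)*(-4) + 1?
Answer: 1221/29 ≈ 42.103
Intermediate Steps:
s = 37 (s = (-5 - 4)*(-4) + 1 = -9*(-4) + 1 = 36 + 1 = 37)
((-1 + 2*(-1))/(-29))*x(s, -10) = ((-1 + 2*(-1))/(-29))*(11*37) = ((-1 - 2)*(-1/29))*407 = -3*(-1/29)*407 = (3/29)*407 = 1221/29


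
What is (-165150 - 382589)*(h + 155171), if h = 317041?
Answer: -258648928668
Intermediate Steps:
(-165150 - 382589)*(h + 155171) = (-165150 - 382589)*(317041 + 155171) = -547739*472212 = -258648928668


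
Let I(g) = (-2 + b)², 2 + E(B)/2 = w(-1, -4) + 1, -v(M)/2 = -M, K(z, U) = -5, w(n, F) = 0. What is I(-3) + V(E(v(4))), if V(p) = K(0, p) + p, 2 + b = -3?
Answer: 42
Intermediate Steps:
b = -5 (b = -2 - 3 = -5)
v(M) = 2*M (v(M) = -(-2)*M = 2*M)
E(B) = -2 (E(B) = -4 + 2*(0 + 1) = -4 + 2*1 = -4 + 2 = -2)
V(p) = -5 + p
I(g) = 49 (I(g) = (-2 - 5)² = (-7)² = 49)
I(-3) + V(E(v(4))) = 49 + (-5 - 2) = 49 - 7 = 42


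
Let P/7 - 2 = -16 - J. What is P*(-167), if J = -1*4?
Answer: 11690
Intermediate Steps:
J = -4
P = -70 (P = 14 + 7*(-16 - 1*(-4)) = 14 + 7*(-16 + 4) = 14 + 7*(-12) = 14 - 84 = -70)
P*(-167) = -70*(-167) = 11690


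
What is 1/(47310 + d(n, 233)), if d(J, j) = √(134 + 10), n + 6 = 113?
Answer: 1/47322 ≈ 2.1132e-5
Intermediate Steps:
n = 107 (n = -6 + 113 = 107)
d(J, j) = 12 (d(J, j) = √144 = 12)
1/(47310 + d(n, 233)) = 1/(47310 + 12) = 1/47322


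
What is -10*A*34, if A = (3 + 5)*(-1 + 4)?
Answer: -8160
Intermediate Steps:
A = 24 (A = 8*3 = 24)
-10*A*34 = -10*24*34 = -240*34 = -8160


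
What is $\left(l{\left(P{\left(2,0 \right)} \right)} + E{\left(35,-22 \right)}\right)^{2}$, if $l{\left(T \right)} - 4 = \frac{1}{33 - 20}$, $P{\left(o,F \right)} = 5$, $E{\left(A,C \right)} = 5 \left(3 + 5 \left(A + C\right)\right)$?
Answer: $\frac{20007729}{169} \approx 1.1839 \cdot 10^{5}$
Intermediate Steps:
$E{\left(A,C \right)} = 15 + 25 A + 25 C$ ($E{\left(A,C \right)} = 5 \left(3 + \left(5 A + 5 C\right)\right) = 5 \left(3 + 5 A + 5 C\right) = 15 + 25 A + 25 C$)
$l{\left(T \right)} = \frac{53}{13}$ ($l{\left(T \right)} = 4 + \frac{1}{33 - 20} = 4 + \frac{1}{13} = \frac{53}{13}$)
$\left(l{\left(P{\left(2,0 \right)} \right)} + E{\left(35,-22 \right)}\right)^{2} = \left(\frac{53}{13} + \left(15 + 25 \cdot 35 + 25 \left(-22\right)\right)\right)^{2} = \left(\frac{53}{13} + \left(15 + 875 - 550\right)\right)^{2} = \left(\frac{53}{13} + 340\right)^{2} = \left(\frac{4473}{13}\right)^{2} = \frac{20007729}{169}$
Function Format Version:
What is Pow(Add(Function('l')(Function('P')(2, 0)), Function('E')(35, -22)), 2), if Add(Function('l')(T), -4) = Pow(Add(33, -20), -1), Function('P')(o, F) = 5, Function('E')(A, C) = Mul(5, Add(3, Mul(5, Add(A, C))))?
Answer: Rational(20007729, 169) ≈ 1.1839e+5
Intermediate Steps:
Function('E')(A, C) = Add(15, Mul(25, A), Mul(25, C)) (Function('E')(A, C) = Mul(5, Add(3, Add(Mul(5, A), Mul(5, C)))) = Mul(5, Add(3, Mul(5, A), Mul(5, C))) = Add(15, Mul(25, A), Mul(25, C)))
Function('l')(T) = Rational(53, 13) (Function('l')(T) = Add(4, Pow(Add(33, -20), -1)) = Add(4, Pow(13, -1)) = Add(4, Rational(1, 13)) = Rational(53, 13))
Pow(Add(Function('l')(Function('P')(2, 0)), Function('E')(35, -22)), 2) = Pow(Add(Rational(53, 13), Add(15, Mul(25, 35), Mul(25, -22))), 2) = Pow(Add(Rational(53, 13), Add(15, 875, -550)), 2) = Pow(Add(Rational(53, 13), 340), 2) = Pow(Rational(4473, 13), 2) = Rational(20007729, 169)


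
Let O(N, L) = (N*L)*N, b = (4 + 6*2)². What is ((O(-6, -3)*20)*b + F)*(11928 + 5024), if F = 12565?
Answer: -9160776040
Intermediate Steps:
b = 256 (b = (4 + 12)² = 16² = 256)
O(N, L) = L*N² (O(N, L) = (L*N)*N = L*N²)
((O(-6, -3)*20)*b + F)*(11928 + 5024) = ((-3*(-6)²*20)*256 + 12565)*(11928 + 5024) = ((-3*36*20)*256 + 12565)*16952 = (-108*20*256 + 12565)*16952 = (-2160*256 + 12565)*16952 = (-552960 + 12565)*16952 = -540395*16952 = -9160776040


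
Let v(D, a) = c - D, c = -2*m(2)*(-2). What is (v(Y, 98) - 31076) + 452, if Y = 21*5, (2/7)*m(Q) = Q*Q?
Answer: -30673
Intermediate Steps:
m(Q) = 7*Q²/2 (m(Q) = 7*(Q*Q)/2 = 7*Q²/2)
Y = 105
c = 56 (c = -7*2²*(-2) = -7*4*(-2) = -2*14*(-2) = -28*(-2) = 56)
v(D, a) = 56 - D
(v(Y, 98) - 31076) + 452 = ((56 - 1*105) - 31076) + 452 = ((56 - 105) - 31076) + 452 = (-49 - 31076) + 452 = -31125 + 452 = -30673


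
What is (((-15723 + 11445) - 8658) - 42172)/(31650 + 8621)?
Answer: -55108/40271 ≈ -1.3684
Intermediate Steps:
(((-15723 + 11445) - 8658) - 42172)/(31650 + 8621) = ((-4278 - 8658) - 42172)/40271 = (-12936 - 42172)*(1/40271) = -55108*1/40271 = -55108/40271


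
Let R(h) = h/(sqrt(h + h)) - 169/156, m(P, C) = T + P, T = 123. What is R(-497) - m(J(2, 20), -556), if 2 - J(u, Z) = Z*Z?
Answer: 3287/12 + I*sqrt(994)/2 ≈ 273.92 + 15.764*I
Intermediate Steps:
J(u, Z) = 2 - Z**2 (J(u, Z) = 2 - Z*Z = 2 - Z**2)
m(P, C) = 123 + P
R(h) = -13/12 + sqrt(2)*sqrt(h)/2 (R(h) = h/(sqrt(2*h)) - 169*1/156 = h/((sqrt(2)*sqrt(h))) - 13/12 = h*(sqrt(2)/(2*sqrt(h))) - 13/12 = sqrt(2)*sqrt(h)/2 - 13/12 = -13/12 + sqrt(2)*sqrt(h)/2)
R(-497) - m(J(2, 20), -556) = (-13/12 + sqrt(2)*sqrt(-497)/2) - (123 + (2 - 1*20**2)) = (-13/12 + sqrt(2)*(I*sqrt(497))/2) - (123 + (2 - 1*400)) = (-13/12 + I*sqrt(994)/2) - (123 + (2 - 400)) = (-13/12 + I*sqrt(994)/2) - (123 - 398) = (-13/12 + I*sqrt(994)/2) - 1*(-275) = (-13/12 + I*sqrt(994)/2) + 275 = 3287/12 + I*sqrt(994)/2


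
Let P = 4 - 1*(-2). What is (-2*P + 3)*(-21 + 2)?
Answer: 171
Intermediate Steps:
P = 6 (P = 4 + 2 = 6)
(-2*P + 3)*(-21 + 2) = (-2*6 + 3)*(-21 + 2) = (-12 + 3)*(-19) = -9*(-19) = 171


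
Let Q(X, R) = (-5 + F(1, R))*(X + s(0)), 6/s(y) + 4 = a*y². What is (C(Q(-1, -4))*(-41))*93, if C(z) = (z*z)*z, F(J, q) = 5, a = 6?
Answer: 0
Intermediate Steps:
s(y) = 6/(-4 + 6*y²)
Q(X, R) = 0 (Q(X, R) = (-5 + 5)*(X + 3/(-2 + 3*0²)) = 0*(X + 3/(-2 + 3*0)) = 0*(X + 3/(-2 + 0)) = 0*(X + 3/(-2)) = 0*(X + 3*(-½)) = 0*(X - 3/2) = 0*(-3/2 + X) = 0)
C(z) = z³ (C(z) = z²*z = z³)
(C(Q(-1, -4))*(-41))*93 = (0³*(-41))*93 = (0*(-41))*93 = 0*93 = 0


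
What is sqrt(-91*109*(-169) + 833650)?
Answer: sqrt(2509961) ≈ 1584.3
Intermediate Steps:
sqrt(-91*109*(-169) + 833650) = sqrt(-9919*(-169) + 833650) = sqrt(1676311 + 833650) = sqrt(2509961)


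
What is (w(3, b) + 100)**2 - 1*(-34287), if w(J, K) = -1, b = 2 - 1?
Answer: 44088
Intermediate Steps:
b = 1
(w(3, b) + 100)**2 - 1*(-34287) = (-1 + 100)**2 - 1*(-34287) = 99**2 + 34287 = 9801 + 34287 = 44088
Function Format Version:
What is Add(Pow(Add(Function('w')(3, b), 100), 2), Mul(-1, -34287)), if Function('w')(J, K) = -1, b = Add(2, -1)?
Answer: 44088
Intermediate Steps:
b = 1
Add(Pow(Add(Function('w')(3, b), 100), 2), Mul(-1, -34287)) = Add(Pow(Add(-1, 100), 2), Mul(-1, -34287)) = Add(Pow(99, 2), 34287) = Add(9801, 34287) = 44088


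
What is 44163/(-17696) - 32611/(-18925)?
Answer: -36957217/47842400 ≈ -0.77248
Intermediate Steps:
44163/(-17696) - 32611/(-18925) = 44163*(-1/17696) - 32611*(-1/18925) = -6309/2528 + 32611/18925 = -36957217/47842400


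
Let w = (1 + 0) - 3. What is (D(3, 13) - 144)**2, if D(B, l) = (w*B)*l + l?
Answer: 43681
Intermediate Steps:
w = -2 (w = 1 - 3 = -2)
D(B, l) = l - 2*B*l (D(B, l) = (-2*B)*l + l = -2*B*l + l = l - 2*B*l)
(D(3, 13) - 144)**2 = (13*(1 - 2*3) - 144)**2 = (13*(1 - 6) - 144)**2 = (13*(-5) - 144)**2 = (-65 - 144)**2 = (-209)**2 = 43681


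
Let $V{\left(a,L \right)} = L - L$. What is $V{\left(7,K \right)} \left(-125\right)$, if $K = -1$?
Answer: $0$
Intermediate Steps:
$V{\left(a,L \right)} = 0$
$V{\left(7,K \right)} \left(-125\right) = 0 \left(-125\right) = 0$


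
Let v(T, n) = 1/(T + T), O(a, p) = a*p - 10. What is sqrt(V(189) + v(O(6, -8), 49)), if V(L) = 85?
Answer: sqrt(285911)/58 ≈ 9.2191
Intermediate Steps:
O(a, p) = -10 + a*p
v(T, n) = 1/(2*T)
sqrt(V(189) + v(O(6, -8), 49)) = sqrt(85 + 1/(2*(-10 + 6*(-8)))) = sqrt(85 + 1/(2*(-10 - 48))) = sqrt(85 + (1/2)/(-58)) = sqrt(85 + (1/2)*(-1/58)) = sqrt(85 - 1/116) = sqrt(9859/116) = sqrt(285911)/58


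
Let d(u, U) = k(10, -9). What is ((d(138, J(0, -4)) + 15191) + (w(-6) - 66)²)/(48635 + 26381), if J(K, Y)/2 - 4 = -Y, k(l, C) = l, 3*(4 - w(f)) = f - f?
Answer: 19045/75016 ≈ 0.25388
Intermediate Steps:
w(f) = 4 (w(f) = 4 - (f - f)/3 = 4 - ⅓*0 = 4 + 0 = 4)
J(K, Y) = 8 - 2*Y (J(K, Y) = 8 + 2*(-Y) = 8 - 2*Y)
d(u, U) = 10
((d(138, J(0, -4)) + 15191) + (w(-6) - 66)²)/(48635 + 26381) = ((10 + 15191) + (4 - 66)²)/(48635 + 26381) = (15201 + (-62)²)/75016 = (15201 + 3844)*(1/75016) = 19045*(1/75016) = 19045/75016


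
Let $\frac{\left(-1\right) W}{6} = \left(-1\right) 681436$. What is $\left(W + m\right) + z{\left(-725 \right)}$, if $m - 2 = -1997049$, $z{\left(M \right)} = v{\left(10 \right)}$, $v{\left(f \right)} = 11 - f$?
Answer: $2091570$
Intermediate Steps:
$z{\left(M \right)} = 1$ ($z{\left(M \right)} = 11 - 10 = 1$)
$W = 4088616$ ($W = - 6 \left(\left(-1\right) 681436\right) = \left(-6\right) \left(-681436\right) = 4088616$)
$m = -1997047$ ($m = 2 - 1997049 = -1997047$)
$\left(W + m\right) + z{\left(-725 \right)} = \left(4088616 - 1997047\right) + 1 = 2091569 + 1 = 2091570$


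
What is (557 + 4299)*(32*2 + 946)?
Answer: 4904560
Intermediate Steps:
(557 + 4299)*(32*2 + 946) = 4856*(64 + 946) = 4856*1010 = 4904560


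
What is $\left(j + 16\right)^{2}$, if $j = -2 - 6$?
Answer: $64$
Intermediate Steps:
$j = -8$
$\left(j + 16\right)^{2} = \left(-8 + 16\right)^{2} = 8^{2} = 64$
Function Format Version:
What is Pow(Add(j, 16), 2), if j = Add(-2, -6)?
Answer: 64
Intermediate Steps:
j = -8
Pow(Add(j, 16), 2) = Pow(Add(-8, 16), 2) = Pow(8, 2) = 64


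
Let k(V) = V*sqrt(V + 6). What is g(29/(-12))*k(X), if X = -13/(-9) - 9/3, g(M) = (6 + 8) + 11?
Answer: -700*sqrt(10)/27 ≈ -81.985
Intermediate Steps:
g(M) = 25 (g(M) = 14 + 11 = 25)
X = -14/9 (X = -13*(-1/9) - 9*1/3 = 13/9 - 3 = -14/9 ≈ -1.5556)
k(V) = V*sqrt(6 + V)
g(29/(-12))*k(X) = 25*(-14*sqrt(6 - 14/9)/9) = 25*(-28*sqrt(10)/27) = -700*sqrt(10)/27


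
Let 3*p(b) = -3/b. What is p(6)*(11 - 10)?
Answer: -1/6 ≈ -0.16667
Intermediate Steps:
p(b) = -1/b (p(b) = (-3/b)/3 = -1/b)
p(6)*(11 - 10) = (-1/6)*(11 - 10) = -1*1/6*1 = -1/6*1 = -1/6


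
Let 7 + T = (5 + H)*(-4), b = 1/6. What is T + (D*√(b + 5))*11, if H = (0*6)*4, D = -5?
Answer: -27 - 55*√186/6 ≈ -152.02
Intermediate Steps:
H = 0 (H = 0*4 = 0)
b = ⅙ ≈ 0.16667
T = -27 (T = -7 + (5 + 0)*(-4) = -7 + 5*(-4) = -7 - 20 = -27)
T + (D*√(b + 5))*11 = -27 - 5*√(⅙ + 5)*11 = -27 - 5*√186/6*11 = -27 - 55*√186/6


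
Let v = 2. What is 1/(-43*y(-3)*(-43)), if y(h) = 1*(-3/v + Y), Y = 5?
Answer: 2/12943 ≈ 0.00015452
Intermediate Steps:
y(h) = 7/2 (y(h) = 1*(-3/2 + 5) = 1*(7/2) = 7/2)
1/(-43*y(-3)*(-43)) = 1/(-43*7/2*(-43)) = 1/(-301/2*(-43)) = 1/(12943/2) = 2/12943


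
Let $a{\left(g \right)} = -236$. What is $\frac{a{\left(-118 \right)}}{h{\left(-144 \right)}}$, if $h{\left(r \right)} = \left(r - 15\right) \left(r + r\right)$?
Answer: $- \frac{59}{11448} \approx -0.0051537$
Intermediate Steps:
$h{\left(r \right)} = 2 r \left(-15 + r\right)$ ($h{\left(r \right)} = \left(-15 + r\right) 2 r = 2 r \left(-15 + r\right)$)
$\frac{a{\left(-118 \right)}}{h{\left(-144 \right)}} = - \frac{236}{2 \left(-144\right) \left(-15 - 144\right)} = - \frac{236}{2 \left(-144\right) \left(-159\right)} = - \frac{236}{45792} = \left(-236\right) \frac{1}{45792} = - \frac{59}{11448}$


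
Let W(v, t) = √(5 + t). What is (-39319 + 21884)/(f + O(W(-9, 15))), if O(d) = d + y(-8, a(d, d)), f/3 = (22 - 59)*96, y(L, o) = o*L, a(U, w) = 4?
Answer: 46586320/28558331 + 17435*√5/57116662 ≈ 1.6320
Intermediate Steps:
y(L, o) = L*o
f = -10656 (f = 3*((22 - 59)*96) = 3*(-37*96) = 3*(-3552) = -10656)
O(d) = -32 + d (O(d) = d - 8*4 = d - 32 = -32 + d)
(-39319 + 21884)/(f + O(W(-9, 15))) = (-39319 + 21884)/(-10656 + (-32 + √(5 + 15))) = -17435/(-10656 + (-32 + √20)) = -17435/(-10656 + (-32 + 2*√5)) = -17435/(-10688 + 2*√5)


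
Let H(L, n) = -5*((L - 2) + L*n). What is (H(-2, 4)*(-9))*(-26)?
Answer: 14040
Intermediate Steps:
H(L, n) = 10 - 5*L - 5*L*n (H(L, n) = -5*((-2 + L) + L*n) = -5*(-2 + L + L*n) = 10 - 5*L - 5*L*n)
(H(-2, 4)*(-9))*(-26) = ((10 - 5*(-2) - 5*(-2)*4)*(-9))*(-26) = ((10 + 10 + 40)*(-9))*(-26) = (60*(-9))*(-26) = -540*(-26) = 14040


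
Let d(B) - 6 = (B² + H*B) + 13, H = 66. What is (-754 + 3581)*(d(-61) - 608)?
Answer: -2527338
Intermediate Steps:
d(B) = 19 + B² + 66*B (d(B) = 6 + ((B² + 66*B) + 13) = 6 + (13 + B² + 66*B) = 19 + B² + 66*B)
(-754 + 3581)*(d(-61) - 608) = (-754 + 3581)*((19 + (-61)² + 66*(-61)) - 608) = 2827*((19 + 3721 - 4026) - 608) = 2827*(-286 - 608) = 2827*(-894) = -2527338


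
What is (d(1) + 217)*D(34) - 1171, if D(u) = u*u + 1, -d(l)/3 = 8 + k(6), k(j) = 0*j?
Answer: 222130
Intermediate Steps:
k(j) = 0
d(l) = -24 (d(l) = -3*(8 + 0) = -3*8 = -24)
D(u) = 1 + u² (D(u) = u² + 1 = 1 + u²)
(d(1) + 217)*D(34) - 1171 = (-24 + 217)*(1 + 34²) - 1171 = 193*(1 + 1156) - 1171 = 193*1157 - 1171 = 223301 - 1171 = 222130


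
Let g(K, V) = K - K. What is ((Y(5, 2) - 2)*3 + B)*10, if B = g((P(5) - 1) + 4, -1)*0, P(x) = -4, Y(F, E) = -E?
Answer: -120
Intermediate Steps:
g(K, V) = 0
B = 0 (B = 0*0 = 0)
((Y(5, 2) - 2)*3 + B)*10 = ((-1*2 - 2)*3 + 0)*10 = ((-2 - 2)*3 + 0)*10 = (-4*3 + 0)*10 = (-12 + 0)*10 = -12*10 = -120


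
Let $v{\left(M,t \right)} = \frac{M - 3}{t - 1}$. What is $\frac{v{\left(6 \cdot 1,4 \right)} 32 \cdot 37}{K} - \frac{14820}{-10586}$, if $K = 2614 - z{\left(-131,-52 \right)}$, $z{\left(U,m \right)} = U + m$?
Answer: $\frac{26992682}{14804521} \approx 1.8233$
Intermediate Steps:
$v{\left(M,t \right)} = \frac{-3 + M}{-1 + t}$
$K = 2797$ ($K = 2614 - \left(-131 - 52\right) = 2614 - -183 = 2614 + 183 = 2797$)
$\frac{v{\left(6 \cdot 1,4 \right)} 32 \cdot 37}{K} - \frac{14820}{-10586} = \frac{\frac{-3 + 6 \cdot 1}{-1 + 4} \cdot 32 \cdot 37}{2797} - \frac{14820}{-10586} = \frac{-3 + 6}{3} \cdot 32 \cdot 37 \cdot \frac{1}{2797} - - \frac{7410}{5293} = \frac{1}{3} \cdot 3 \cdot 32 \cdot 37 \cdot \frac{1}{2797} + \frac{7410}{5293} = 1 \cdot 32 \cdot 37 \cdot \frac{1}{2797} + \frac{7410}{5293} = 32 \cdot 37 \cdot \frac{1}{2797} + \frac{7410}{5293} = 1184 \cdot \frac{1}{2797} + \frac{7410}{5293} = \frac{1184}{2797} + \frac{7410}{5293} = \frac{26992682}{14804521}$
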